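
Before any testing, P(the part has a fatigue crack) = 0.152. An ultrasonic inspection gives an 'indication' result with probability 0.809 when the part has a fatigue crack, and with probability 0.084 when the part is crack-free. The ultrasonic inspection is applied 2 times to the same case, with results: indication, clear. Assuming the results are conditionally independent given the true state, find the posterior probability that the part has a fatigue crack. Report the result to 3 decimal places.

Posterior P(H) ≈ 0.265

With H the event that the part has a fatigue crack, the joint likelihood of the observed sequence is P(data|H) = 0.809·0.191 = 0.15452 and P(data|¬H) = 0.084·0.916 = 0.076944.
Bayes: P(H|data) = 0.152·0.15452 / (0.152·0.15452 + 0.848·0.076944) = 0.023487/0.088735 = 0.2647.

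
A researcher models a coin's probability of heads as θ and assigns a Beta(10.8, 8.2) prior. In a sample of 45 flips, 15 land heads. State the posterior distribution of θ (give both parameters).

Posterior: Beta(25.8, 38.2)

Observing 15 successes and 30 failures updates Beta(10.8, 8.2) by adding the success and failure counts to the two shape parameters: α = 10.8+15 = 25.8, β = 8.2+30 = 38.2.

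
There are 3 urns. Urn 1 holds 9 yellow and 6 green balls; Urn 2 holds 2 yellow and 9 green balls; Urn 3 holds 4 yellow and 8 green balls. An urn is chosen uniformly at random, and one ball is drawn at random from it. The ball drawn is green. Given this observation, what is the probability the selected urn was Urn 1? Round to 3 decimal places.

Posterior probability ≈ 0.212

Tabulate prior·likelihood by source: [1] prior 0.333333, lik 0.4, product 0.1333; [2] prior 0.333333, lik 0.8182, product 0.2727; [3] prior 0.333333, lik 0.6667, product 0.2222.
Normalizing constant = 0.62828; the posterior for Urn 1 is its product over the sum, 0.1333/0.62828 = 0.212.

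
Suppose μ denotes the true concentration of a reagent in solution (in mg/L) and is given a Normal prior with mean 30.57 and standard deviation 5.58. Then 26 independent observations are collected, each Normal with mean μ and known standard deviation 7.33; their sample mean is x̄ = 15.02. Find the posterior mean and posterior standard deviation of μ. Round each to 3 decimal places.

Posterior mean ≈ 15.988; posterior SD ≈ 1.392

Prior precision 1/τ₀² = 1/5.58² = 0.0321168; data precision n/σ² = 26/7.33² = 0.483911.
Posterior precision = 0.0321168 + 0.483911 = 0.516028, giving posterior SD = 1/√0.516028 = 1.392.
Posterior mean = (0.0321168·30.57 + 0.483911·15.02) / 0.516028 = 15.988.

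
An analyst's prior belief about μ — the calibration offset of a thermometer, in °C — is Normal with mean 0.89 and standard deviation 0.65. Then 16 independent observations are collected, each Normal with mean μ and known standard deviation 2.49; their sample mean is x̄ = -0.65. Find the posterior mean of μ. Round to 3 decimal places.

With known σ, the Normal prior is conjugate. Weight on the data is w = (n/σ²)/(n/σ² + 1/τ₀²) = 2.58060/(2.58060+2.36686) = 0.52160.
Posterior mean = w·x̄ + (1−w)·μ₀ = 0.52160·-0.65 + 0.47840·0.89 = 0.087.

Posterior mean ≈ 0.087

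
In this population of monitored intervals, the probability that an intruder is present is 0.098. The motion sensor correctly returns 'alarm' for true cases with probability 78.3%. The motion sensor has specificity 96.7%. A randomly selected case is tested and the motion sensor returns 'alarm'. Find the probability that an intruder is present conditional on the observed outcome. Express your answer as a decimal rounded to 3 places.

Let H be the event that an intruder is present. P(H) = 0.098, so P(¬H) = 0.902. With E the 'alarm' result, P(E|H) = 0.783 and P(E|¬H) = 0.033.
P(E) = 0.783·0.098 + 0.033·0.902 = 0.076734 + 0.029766 = 0.10650.
By Bayes' theorem, P(H|E) = 0.076734 / 0.10650 = 0.721.

P(H | E) ≈ 0.721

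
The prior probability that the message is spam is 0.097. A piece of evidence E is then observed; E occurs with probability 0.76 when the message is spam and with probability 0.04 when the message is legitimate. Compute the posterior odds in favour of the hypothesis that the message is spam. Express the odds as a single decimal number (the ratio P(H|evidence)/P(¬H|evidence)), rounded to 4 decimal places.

Prior odds = 0.097/(1−0.097) = 0.10742. In log-odds, ln(0.10742) = -2.2310.
Add log likelihood ratio: ln(19.000) = 2.9444.
Posterior log-odds = 0.71343, so posterior odds = exp(0.71343) = 2.0410.

Posterior odds ≈ 2.0410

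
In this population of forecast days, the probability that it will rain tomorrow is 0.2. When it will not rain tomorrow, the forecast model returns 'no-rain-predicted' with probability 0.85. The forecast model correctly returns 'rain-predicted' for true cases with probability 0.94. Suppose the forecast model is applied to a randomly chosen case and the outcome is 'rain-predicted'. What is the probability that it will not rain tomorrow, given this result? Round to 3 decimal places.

Let H be the event that it will rain tomorrow. P(H) = 0.2, so P(¬H) = 0.8. With E the 'rain-predicted' result, P(E|H) = 0.94 and P(E|¬H) = 0.15.
P(E) = 0.94·0.2 + 0.15·0.8 = 0.18800 + 0.12000 = 0.30800.
By Bayes' theorem, P(H|E) = 0.18800 / 0.30800 = 0.610. Hence P(¬H|E) = 1 − 0.610 = 0.390.

P(¬H | E) ≈ 0.390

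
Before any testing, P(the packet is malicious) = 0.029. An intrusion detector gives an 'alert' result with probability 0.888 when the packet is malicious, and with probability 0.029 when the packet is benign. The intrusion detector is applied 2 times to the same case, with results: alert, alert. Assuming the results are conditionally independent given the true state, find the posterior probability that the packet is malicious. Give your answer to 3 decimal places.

With H the event that the packet is malicious, the joint likelihood of the observed sequence is P(data|H) = 0.888·0.888 = 0.78854 and P(data|¬H) = 0.029·0.029 = 0.00084100.
Bayes: P(H|data) = 0.029·0.78854 / (0.029·0.78854 + 0.971·0.00084100) = 0.022868/0.023684 = 0.9655.

Posterior P(H) ≈ 0.966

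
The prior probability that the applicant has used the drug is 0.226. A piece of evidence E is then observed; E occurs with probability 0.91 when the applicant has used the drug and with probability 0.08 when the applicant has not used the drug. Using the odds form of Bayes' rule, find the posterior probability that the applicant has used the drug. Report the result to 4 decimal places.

Posterior probability ≈ 0.7686

Prior odds = 0.226/(1−0.226) = 0.29199.
Likelihood ratio for E = 0.91/0.08 = 11.375.
Posterior odds = prior odds × LR = 3.3214.
Posterior probability = odds/(1+odds) = 3.3214/4.3214 = 0.7686.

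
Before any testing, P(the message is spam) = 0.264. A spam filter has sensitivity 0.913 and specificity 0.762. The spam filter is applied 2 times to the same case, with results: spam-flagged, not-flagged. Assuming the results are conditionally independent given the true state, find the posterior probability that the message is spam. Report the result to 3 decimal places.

Posterior P(H) ≈ 0.136

Let H be the event that the message is spam; start with P(H) = 0.264. P('spam-flagged'|H) = 0.913, P('spam-flagged'|¬H) = 0.238.
Update on result 1 ('spam-flagged'): P(H) ← 0.913·0.2640 / (0.913·0.2640 + 0.238·0.7360) = 0.24103/0.41620 = 0.5791.
Update on result 2 ('not-flagged'): P(H) ← 0.087·0.5791 / (0.087·0.5791 + 0.762·0.4209) = 0.050384/0.37109 = 0.1358.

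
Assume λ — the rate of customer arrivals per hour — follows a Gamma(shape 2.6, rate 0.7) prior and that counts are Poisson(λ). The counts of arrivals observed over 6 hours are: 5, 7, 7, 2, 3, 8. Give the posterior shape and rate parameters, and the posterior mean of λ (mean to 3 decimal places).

Posterior: Gamma(shape=34.6, rate=6.7); mean ≈ 5.164

The Poisson likelihood adds the total count to the shape and the number of exposure periods to the rate. Here ∑xᵢ = 32 and n = 6, so shape 2.6→34.6 and rate 0.7→6.7.
E[λ | data] = 34.6/6.7 = 5.164.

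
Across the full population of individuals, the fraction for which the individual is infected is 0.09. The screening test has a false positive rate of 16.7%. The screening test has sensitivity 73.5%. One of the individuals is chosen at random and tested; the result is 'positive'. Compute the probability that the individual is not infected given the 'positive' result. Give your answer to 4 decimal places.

P(¬H | E) ≈ 0.6967

Write H for 'the individual is infected'. Prior odds H:¬H = 0.09/0.91 = 0.098901. For the 'positive' outcome, the likelihood ratio is 0.735/0.167 = 4.4012.
Posterior odds = 0.098901 × 4.4012 = 0.43528, so P(H|E) = 0.43528/(1+0.43528) = 0.3033. Then P(¬H|E) = 1 − 0.3033 = 0.6967.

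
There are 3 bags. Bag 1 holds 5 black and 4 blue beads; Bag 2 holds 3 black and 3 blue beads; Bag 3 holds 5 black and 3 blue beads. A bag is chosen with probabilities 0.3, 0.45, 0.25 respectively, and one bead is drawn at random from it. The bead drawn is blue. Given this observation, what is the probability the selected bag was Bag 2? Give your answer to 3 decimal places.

Posterior probability ≈ 0.498

P(blue|Bag 1) = 0.4444; P(blue|Bag 2) = 0.5; P(blue|Bag 3) = 0.375.
Prior × likelihood for each source: 0.3·0.4444=0.1333, 0.45·0.5=0.2250, 0.25·0.375=0.09375. Summing gives P(blue) = 0.45208.
P(Bag 2 | blue) = 0.2250 / 0.45208 = 0.498.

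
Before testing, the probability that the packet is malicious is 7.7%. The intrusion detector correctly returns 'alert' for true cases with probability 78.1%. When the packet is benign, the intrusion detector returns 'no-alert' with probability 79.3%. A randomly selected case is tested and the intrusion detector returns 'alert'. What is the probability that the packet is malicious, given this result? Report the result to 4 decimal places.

P(H | E) ≈ 0.2394

Let H be the event that the packet is malicious. P(H) = 0.077, so P(¬H) = 0.923. With E the 'alert' result, P(E|H) = 0.781 and P(E|¬H) = 0.207.
P(E) = 0.781·0.077 + 0.207·0.923 = 0.060137 + 0.19106 = 0.25120.
By Bayes' theorem, P(H|E) = 0.060137 / 0.25120 = 0.2394.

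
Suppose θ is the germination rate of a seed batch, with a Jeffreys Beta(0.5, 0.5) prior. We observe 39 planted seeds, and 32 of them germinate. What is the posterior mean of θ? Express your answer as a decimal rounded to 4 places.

Posterior mean ≈ 0.8125

The binomial likelihood is conjugate to the Beta prior: with 32 successes and 7 failures, the posterior is Beta(0.5+32, 0.5+7) = Beta(32.5, 7.5).
Posterior mean = α/(α+β) = 32.5/40 = 0.8125.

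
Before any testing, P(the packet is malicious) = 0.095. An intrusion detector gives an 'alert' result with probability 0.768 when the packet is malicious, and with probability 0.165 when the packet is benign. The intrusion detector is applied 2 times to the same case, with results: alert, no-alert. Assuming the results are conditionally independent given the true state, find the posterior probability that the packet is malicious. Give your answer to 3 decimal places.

Posterior P(H) ≈ 0.120

With H the event that the packet is malicious, the joint likelihood of the observed sequence is P(data|H) = 0.768·0.232 = 0.17818 and P(data|¬H) = 0.165·0.835 = 0.13778.
Bayes: P(H|data) = 0.095·0.17818 / (0.095·0.17818 + 0.905·0.13778) = 0.016927/0.14161 = 0.1195.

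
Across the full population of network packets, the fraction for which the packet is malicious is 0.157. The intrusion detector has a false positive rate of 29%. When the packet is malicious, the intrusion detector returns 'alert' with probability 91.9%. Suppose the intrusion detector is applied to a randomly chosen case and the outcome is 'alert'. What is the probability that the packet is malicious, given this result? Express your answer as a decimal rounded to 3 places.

P(H | E) ≈ 0.371

Write H for 'the packet is malicious'. Prior odds H:¬H = 0.157/0.843 = 0.18624. For the 'alert' outcome, the likelihood ratio is 0.919/0.29 = 3.1690.
Posterior odds = 0.18624 × 3.1690 = 0.59019, so P(H|E) = 0.59019/(1+0.59019) = 0.371.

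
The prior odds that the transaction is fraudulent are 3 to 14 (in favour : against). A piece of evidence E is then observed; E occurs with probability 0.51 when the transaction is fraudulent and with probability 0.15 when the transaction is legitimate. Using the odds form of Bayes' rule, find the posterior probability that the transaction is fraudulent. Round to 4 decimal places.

Prior odds = 3/14 = 0.21429. In log-odds, ln(0.21429) = -1.5404.
Add log likelihood ratio: ln(3.4000) = 1.2238.
Posterior log-odds = -0.31667, so posterior odds = exp(-0.31667) = 0.72857. Converting, P(H|E) = 0.72857/1.7286 = 0.4215.

Posterior probability ≈ 0.4215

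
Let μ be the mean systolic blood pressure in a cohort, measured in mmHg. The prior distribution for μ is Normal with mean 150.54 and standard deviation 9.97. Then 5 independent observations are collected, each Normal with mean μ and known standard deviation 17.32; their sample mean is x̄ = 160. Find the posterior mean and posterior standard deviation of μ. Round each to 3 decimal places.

Prior precision 1/τ₀² = 1/9.97² = 0.0100603; data precision n/σ² = 5/17.32² = 0.0166676.
Posterior precision = 0.0100603 + 0.0166676 = 0.0267279, giving posterior SD = 1/√0.0267279 = 6.117.
Posterior mean = (0.0100603·150.54 + 0.0166676·160) / 0.0267279 = 156.439.

Posterior mean ≈ 156.439; posterior SD ≈ 6.117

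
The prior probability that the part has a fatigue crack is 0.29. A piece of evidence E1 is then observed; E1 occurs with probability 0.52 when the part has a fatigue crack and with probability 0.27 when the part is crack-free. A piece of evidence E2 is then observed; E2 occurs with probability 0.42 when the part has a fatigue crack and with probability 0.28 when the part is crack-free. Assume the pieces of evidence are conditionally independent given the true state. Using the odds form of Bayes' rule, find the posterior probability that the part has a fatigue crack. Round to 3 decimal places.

Posterior probability ≈ 0.541

Prior odds = 0.29/(1−0.29) = 0.40845. In log-odds, ln(0.40845) = -0.89538.
Add log likelihood ratios: ln(1.9259) + ln(1.5000) = 1.0609.
Posterior log-odds = 0.16549, so posterior odds = exp(0.16549) = 1.1800. Converting, P(H|E) = 1.1800/2.1800 = 0.541.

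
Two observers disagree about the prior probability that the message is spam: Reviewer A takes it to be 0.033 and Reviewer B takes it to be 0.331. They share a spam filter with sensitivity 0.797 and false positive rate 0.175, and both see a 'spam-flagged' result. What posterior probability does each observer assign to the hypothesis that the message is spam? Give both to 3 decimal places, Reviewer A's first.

The likelihood ratio for a 'spam-flagged' result is 0.797/0.175 = 4.5543.
Reviewer A: prior odds 0.033/0.967 = 0.034126; posterior odds 0.15542; posterior probability 0.135.
Reviewer B: prior odds 0.331/0.669 = 0.49477; posterior odds 2.2533; posterior probability 0.693.

Reviewer A: 0.135; Reviewer B: 0.693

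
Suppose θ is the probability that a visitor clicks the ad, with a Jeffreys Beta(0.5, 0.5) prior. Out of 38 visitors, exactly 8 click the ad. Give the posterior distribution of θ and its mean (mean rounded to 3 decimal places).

Posterior: Beta(8.5, 30.5); mean ≈ 0.218

The binomial likelihood is conjugate to the Beta prior: with 8 successes and 30 failures, the posterior is Beta(0.5+8, 0.5+30) = Beta(8.5, 30.5).
Posterior mean = α/(α+β) = 8.5/39 = 0.218.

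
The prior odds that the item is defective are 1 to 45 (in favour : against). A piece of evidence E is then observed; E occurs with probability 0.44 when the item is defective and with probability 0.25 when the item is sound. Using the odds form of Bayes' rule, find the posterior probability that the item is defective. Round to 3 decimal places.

Prior odds = 1/45 = 0.022222. In log-odds, ln(0.022222) = -3.8067.
Add log likelihood ratio: ln(1.7600) = 0.56531.
Posterior log-odds = -3.2413, so posterior odds = exp(-3.2413) = 0.039111. Converting, P(H|E) = 0.039111/1.0391 = 0.038.

Posterior probability ≈ 0.038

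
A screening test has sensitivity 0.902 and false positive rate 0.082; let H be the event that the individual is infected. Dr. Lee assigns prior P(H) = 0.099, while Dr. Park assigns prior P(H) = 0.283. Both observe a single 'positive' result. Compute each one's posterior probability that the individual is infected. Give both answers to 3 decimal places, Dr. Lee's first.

P('+'|H) = 0.902, P('+'|¬H) = 0.082.
Dr. Lee: numerator 0.902·0.099 = 0.089298; evidence = 0.089298+0.082·0.901 = 0.16318; posterior = 0.547.
Dr. Park: numerator 0.902·0.283 = 0.25527; evidence = 0.25527+0.082·0.717 = 0.31406; posterior = 0.813.

Dr. Lee: 0.547; Dr. Park: 0.813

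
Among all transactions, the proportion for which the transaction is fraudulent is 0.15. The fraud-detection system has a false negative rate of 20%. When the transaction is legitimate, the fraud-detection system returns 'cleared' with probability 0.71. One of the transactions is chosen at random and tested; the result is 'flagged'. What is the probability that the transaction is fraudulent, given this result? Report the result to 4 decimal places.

P(H | E) ≈ 0.3274

Write H for 'the transaction is fraudulent'. Prior odds H:¬H = 0.15/0.85 = 0.17647. For the 'flagged' outcome, the likelihood ratio is 0.8/0.29 = 2.7586.
Posterior odds = 0.17647 × 2.7586 = 0.48682, so P(H|E) = 0.48682/(1+0.48682) = 0.3274.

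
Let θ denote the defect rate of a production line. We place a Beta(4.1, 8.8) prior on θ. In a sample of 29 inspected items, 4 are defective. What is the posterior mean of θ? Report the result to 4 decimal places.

Posterior mean ≈ 0.1933

The binomial likelihood is conjugate to the Beta prior: with 4 successes and 25 failures, the posterior is Beta(4.1+4, 8.8+25) = Beta(8.1, 33.8).
E[θ | data] = 8.1/(8.1+33.8) = 0.1933.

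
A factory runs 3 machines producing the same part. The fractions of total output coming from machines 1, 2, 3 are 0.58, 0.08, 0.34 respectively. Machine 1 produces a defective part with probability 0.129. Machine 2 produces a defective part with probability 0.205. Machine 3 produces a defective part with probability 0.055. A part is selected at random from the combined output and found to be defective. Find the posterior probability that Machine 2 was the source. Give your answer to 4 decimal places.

Posterior probability ≈ 0.1492

P(defective|M1) = 0.129; P(defective|M2) = 0.205; P(defective|M3) = 0.055.
Prior × likelihood for each source: 0.58·0.129=0.07482, 0.08·0.205=0.01640, 0.34·0.055=0.01870. Summing gives P(defective) = 0.10992.
P(Machine 2 | defective) = 0.01640 / 0.10992 = 0.1492.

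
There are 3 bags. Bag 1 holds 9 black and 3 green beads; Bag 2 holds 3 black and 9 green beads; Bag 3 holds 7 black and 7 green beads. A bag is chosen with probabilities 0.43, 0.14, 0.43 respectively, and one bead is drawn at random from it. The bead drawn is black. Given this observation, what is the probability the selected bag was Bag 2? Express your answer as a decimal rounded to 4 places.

P(black|Bag 1) = 0.75; P(black|Bag 2) = 0.25; P(black|Bag 3) = 0.5.
Prior × likelihood for each source: 0.43·0.75=0.3225, 0.14·0.25=0.03500, 0.43·0.5=0.2150. Summing gives P(black) = 0.57250.
P(Bag 2 | black) = 0.03500 / 0.57250 = 0.0611.

Posterior probability ≈ 0.0611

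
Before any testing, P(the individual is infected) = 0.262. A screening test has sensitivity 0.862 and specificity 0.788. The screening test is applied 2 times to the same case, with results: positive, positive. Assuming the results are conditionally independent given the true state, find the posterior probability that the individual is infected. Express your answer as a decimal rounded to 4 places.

Posterior P(H) ≈ 0.8544

Let H be the event that the individual is infected; start with P(H) = 0.262. P('positive'|H) = 0.862, P('positive'|¬H) = 0.212.
Update on result 1 ('positive'): P(H) ← 0.862·0.2620 / (0.862·0.2620 + 0.212·0.7380) = 0.22584/0.38230 = 0.5908.
Update on result 2 ('positive'): P(H) ← 0.862·0.5908 / (0.862·0.5908 + 0.212·0.4092) = 0.50923/0.59599 = 0.8544.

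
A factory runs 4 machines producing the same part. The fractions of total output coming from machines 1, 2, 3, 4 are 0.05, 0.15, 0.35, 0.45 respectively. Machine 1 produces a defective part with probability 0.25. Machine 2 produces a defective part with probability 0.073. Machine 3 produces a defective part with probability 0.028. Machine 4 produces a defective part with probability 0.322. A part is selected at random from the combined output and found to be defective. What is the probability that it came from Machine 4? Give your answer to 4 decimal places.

Posterior probability ≈ 0.8134

Tabulate prior·likelihood by source: [1] prior 0.05, lik 0.25, product 0.01250; [2] prior 0.15, lik 0.073, product 0.01095; [3] prior 0.35, lik 0.028, product 0.009800; [4] prior 0.45, lik 0.322, product 0.1449.
Normalizing constant = 0.17815; the posterior for Machine 4 is its product over the sum, 0.1449/0.17815 = 0.8134.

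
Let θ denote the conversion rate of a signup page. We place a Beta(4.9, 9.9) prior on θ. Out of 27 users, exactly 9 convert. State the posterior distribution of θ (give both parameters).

Observing 9 successes and 18 failures updates Beta(4.9, 9.9) by adding the success and failure counts to the two shape parameters: α = 4.9+9 = 13.9, β = 9.9+18 = 27.9.

Posterior: Beta(13.9, 27.9)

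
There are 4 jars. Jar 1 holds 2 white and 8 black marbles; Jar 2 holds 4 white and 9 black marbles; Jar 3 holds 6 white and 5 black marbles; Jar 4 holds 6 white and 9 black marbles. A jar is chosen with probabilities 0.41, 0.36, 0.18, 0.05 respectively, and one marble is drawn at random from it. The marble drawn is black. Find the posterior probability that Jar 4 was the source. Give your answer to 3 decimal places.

Posterior probability ≈ 0.044

P(black|Jar 1) = 0.8; P(black|Jar 2) = 0.6923; P(black|Jar 3) = 0.4545; P(black|Jar 4) = 0.6.
Prior × likelihood for each source: 0.41·0.8=0.3280, 0.36·0.6923=0.2492, 0.18·0.4545=0.08182, 0.05·0.6=0.03000. Summing gives P(black) = 0.68905.
P(Jar 4 | black) = 0.03000 / 0.68905 = 0.044.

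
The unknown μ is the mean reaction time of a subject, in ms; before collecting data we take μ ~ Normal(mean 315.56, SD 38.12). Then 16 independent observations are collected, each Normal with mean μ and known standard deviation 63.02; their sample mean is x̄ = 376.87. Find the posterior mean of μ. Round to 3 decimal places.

With known σ, the Normal prior is conjugate. Weight on the data is w = (n/σ²)/(n/σ² + 1/τ₀²) = 0.00402868/(0.00402868+0.00068817) = 0.85410.
Posterior mean = w·x̄ + (1−w)·μ₀ = 0.85410·376.87 + 0.14590·315.56 = 367.925.

Posterior mean ≈ 367.925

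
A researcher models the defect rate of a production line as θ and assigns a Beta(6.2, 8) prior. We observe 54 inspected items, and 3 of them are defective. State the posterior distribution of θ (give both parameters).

The binomial likelihood is conjugate to the Beta prior: with 3 successes and 51 failures, the posterior is Beta(6.2+3, 8+51) = Beta(9.2, 59).

Posterior: Beta(9.2, 59)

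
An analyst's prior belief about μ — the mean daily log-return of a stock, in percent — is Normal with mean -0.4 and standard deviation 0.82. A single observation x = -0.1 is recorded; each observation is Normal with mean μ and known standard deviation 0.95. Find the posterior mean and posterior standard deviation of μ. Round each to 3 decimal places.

Posterior mean ≈ -0.272; posterior SD ≈ 0.621

Prior precision 1/τ₀² = 1/0.82² = 1.48721; data precision n/σ² = 1/0.95² = 1.10803.
Posterior precision = 1.48721 + 1.10803 = 2.59524, giving posterior SD = 1/√2.59524 = 0.621.
Posterior mean = (1.48721·-0.4 + 1.10803·-0.1) / 2.59524 = -0.272.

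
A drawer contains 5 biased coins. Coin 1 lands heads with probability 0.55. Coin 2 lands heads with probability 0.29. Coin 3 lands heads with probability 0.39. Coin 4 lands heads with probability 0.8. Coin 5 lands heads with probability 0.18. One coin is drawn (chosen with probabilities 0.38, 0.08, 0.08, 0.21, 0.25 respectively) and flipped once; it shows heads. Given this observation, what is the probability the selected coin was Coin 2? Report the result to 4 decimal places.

Posterior probability ≈ 0.0487

Tabulate prior·likelihood by source: [1] prior 0.38, lik 0.55, product 0.2090; [2] prior 0.08, lik 0.29, product 0.02320; [3] prior 0.08, lik 0.39, product 0.03120; [4] prior 0.21, lik 0.8, product 0.1680; [5] prior 0.25, lik 0.18, product 0.04500.
Normalizing constant = 0.47640; the posterior for Coin 2 is its product over the sum, 0.02320/0.47640 = 0.0487.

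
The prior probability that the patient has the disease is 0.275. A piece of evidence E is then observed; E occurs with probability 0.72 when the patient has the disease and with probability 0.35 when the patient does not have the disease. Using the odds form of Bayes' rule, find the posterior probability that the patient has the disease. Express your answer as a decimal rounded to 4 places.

Prior odds = 0.275/(1−0.275) = 0.37931.
Likelihood ratio for E = 0.72/0.35 = 2.0571.
Posterior odds = prior odds × LR = 0.78030.
Posterior probability = odds/(1+odds) = 0.78030/1.7803 = 0.4383.

Posterior probability ≈ 0.4383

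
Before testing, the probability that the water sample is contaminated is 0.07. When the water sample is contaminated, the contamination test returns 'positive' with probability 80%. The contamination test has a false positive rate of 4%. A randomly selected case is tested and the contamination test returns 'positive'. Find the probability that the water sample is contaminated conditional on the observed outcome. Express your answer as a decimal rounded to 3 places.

P(H | E) ≈ 0.601

Write H for 'the water sample is contaminated'. Prior odds H:¬H = 0.07/0.93 = 0.075269. For the 'positive' outcome, the likelihood ratio is 0.8/0.04 = 20.000.
Posterior odds = 0.075269 × 20.000 = 1.5054, so P(H|E) = 1.5054/(1+1.5054) = 0.601.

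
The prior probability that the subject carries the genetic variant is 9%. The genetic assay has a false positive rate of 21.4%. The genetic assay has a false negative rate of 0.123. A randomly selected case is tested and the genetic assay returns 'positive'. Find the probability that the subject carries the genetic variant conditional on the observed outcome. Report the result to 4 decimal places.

Let H be the event that the subject carries the genetic variant. P(H) = 0.09, so P(¬H) = 0.91. With E the 'positive' result, P(E|H) = 0.877 and P(E|¬H) = 0.214.
P(E) = 0.877·0.09 + 0.214·0.91 = 0.078930 + 0.19474 = 0.27367.
By Bayes' theorem, P(H|E) = 0.078930 / 0.27367 = 0.2884.

P(H | E) ≈ 0.2884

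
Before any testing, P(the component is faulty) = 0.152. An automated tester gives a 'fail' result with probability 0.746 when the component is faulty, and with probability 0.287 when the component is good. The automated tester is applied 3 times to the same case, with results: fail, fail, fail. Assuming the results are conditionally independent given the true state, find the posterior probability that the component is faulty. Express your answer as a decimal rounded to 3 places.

Posterior P(H) ≈ 0.759

With H the event that the component is faulty, the joint likelihood of the observed sequence is P(data|H) = 0.746·0.746·0.746 = 0.41516 and P(data|¬H) = 0.287·0.287·0.287 = 0.023640.
Bayes: P(H|data) = 0.152·0.41516 / (0.152·0.41516 + 0.848·0.023640) = 0.063104/0.083151 = 0.7589.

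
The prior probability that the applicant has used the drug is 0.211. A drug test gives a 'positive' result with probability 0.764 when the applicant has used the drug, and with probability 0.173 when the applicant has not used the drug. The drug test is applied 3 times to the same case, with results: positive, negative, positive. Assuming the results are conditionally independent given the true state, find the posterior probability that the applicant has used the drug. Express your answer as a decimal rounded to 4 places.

Let H be the event that the applicant has used the drug; start with P(H) = 0.211. P('positive'|H) = 0.764, P('positive'|¬H) = 0.173.
Update on result 1 ('positive'): P(H) ← 0.764·0.2110 / (0.764·0.2110 + 0.173·0.7890) = 0.16120/0.29770 = 0.5415.
Update on result 2 ('negative'): P(H) ← 0.236·0.5415 / (0.236·0.5415 + 0.827·0.4585) = 0.12779/0.50698 = 0.2521.
Update on result 3 ('positive'): P(H) ← 0.764·0.2521 / (0.764·0.2521 + 0.173·0.7479) = 0.19258/0.32197 = 0.5981.

Posterior P(H) ≈ 0.5981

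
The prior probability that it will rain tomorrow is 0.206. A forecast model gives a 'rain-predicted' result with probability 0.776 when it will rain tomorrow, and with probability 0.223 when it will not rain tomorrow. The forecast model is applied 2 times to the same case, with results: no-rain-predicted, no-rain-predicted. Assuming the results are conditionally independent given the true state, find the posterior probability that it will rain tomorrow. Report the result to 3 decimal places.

Posterior P(H) ≈ 0.021

With H the event that it will rain tomorrow, the joint likelihood of the observed sequence is P(data|H) = 0.224·0.224 = 0.050176 and P(data|¬H) = 0.777·0.777 = 0.60373.
Bayes: P(H|data) = 0.206·0.050176 / (0.206·0.050176 + 0.794·0.60373) = 0.010336/0.48970 = 0.0211.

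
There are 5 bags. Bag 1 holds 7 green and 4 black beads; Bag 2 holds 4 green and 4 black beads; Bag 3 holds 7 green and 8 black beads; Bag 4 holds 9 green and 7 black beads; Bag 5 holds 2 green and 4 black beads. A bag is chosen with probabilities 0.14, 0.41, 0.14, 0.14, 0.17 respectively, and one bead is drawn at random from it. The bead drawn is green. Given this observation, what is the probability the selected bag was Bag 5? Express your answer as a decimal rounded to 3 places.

P(green|Bag 1) = 0.6364; P(green|Bag 2) = 0.5; P(green|Bag 3) = 0.4667; P(green|Bag 4) = 0.5625; P(green|Bag 5) = 0.3333.
Prior × likelihood for each source: 0.14·0.6364=0.08909, 0.41·0.5=0.2050, 0.14·0.4667=0.06533, 0.14·0.5625=0.07875, 0.17·0.3333=0.05667. Summing gives P(green) = 0.49484.
P(Bag 5 | green) = 0.05667 / 0.49484 = 0.115.

Posterior probability ≈ 0.115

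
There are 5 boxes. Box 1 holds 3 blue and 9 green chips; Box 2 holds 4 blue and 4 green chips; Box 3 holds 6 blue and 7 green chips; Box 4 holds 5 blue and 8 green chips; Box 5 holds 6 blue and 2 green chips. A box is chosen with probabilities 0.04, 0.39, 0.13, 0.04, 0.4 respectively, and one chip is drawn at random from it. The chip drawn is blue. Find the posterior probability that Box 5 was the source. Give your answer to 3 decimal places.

P(blue|Box 1) = 0.25; P(blue|Box 2) = 0.5; P(blue|Box 3) = 0.4615; P(blue|Box 4) = 0.3846; P(blue|Box 5) = 0.75.
Prior × likelihood for each source: 0.04·0.25=0.01000, 0.39·0.5=0.1950, 0.13·0.4615=0.06000, 0.04·0.3846=0.01538, 0.4·0.75=0.3000. Summing gives P(blue) = 0.58038.
P(Box 5 | blue) = 0.3000 / 0.58038 = 0.517.

Posterior probability ≈ 0.517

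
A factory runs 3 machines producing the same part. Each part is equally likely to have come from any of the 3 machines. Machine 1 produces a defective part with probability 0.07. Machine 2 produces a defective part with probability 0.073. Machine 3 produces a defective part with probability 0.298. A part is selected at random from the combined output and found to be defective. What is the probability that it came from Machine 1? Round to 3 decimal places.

Tabulate prior·likelihood by source: [1] prior 0.333333, lik 0.07, product 0.02333; [2] prior 0.333333, lik 0.073, product 0.02433; [3] prior 0.333333, lik 0.298, product 0.09933.
Normalizing constant = 0.14700; the posterior for Machine 1 is its product over the sum, 0.02333/0.14700 = 0.159.

Posterior probability ≈ 0.159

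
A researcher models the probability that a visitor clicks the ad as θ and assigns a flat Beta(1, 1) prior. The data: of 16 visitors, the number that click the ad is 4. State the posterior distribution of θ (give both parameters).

The binomial likelihood is conjugate to the Beta prior: with 4 successes and 12 failures, the posterior is Beta(1+4, 1+12) = Beta(5, 13).

Posterior: Beta(5, 13)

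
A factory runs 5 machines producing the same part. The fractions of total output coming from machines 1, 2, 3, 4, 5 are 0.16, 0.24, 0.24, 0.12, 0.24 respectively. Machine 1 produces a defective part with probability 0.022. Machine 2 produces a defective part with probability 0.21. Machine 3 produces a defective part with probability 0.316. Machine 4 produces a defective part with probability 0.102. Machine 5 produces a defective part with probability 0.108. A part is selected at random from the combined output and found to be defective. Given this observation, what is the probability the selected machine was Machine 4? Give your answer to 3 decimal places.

Tabulate prior·likelihood by source: [1] prior 0.16, lik 0.022, product 0.003520; [2] prior 0.24, lik 0.21, product 0.05040; [3] prior 0.24, lik 0.316, product 0.07584; [4] prior 0.12, lik 0.102, product 0.01224; [5] prior 0.24, lik 0.108, product 0.02592.
Normalizing constant = 0.16792; the posterior for Machine 4 is its product over the sum, 0.01224/0.16792 = 0.073.

Posterior probability ≈ 0.073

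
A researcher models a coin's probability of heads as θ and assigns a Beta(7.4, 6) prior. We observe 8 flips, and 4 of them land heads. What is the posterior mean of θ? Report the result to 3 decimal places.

Posterior mean ≈ 0.533

Observing 4 successes and 4 failures updates Beta(7.4, 6) by adding the success and failure counts to the two shape parameters: α = 7.4+4 = 11.4, β = 6+4 = 10.
Posterior mean = α/(α+β) = 11.4/21.4 = 0.533.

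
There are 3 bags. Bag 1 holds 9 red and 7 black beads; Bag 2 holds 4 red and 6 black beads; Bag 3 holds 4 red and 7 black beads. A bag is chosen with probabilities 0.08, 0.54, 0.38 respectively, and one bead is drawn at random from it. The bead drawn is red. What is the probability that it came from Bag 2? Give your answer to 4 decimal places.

Posterior probability ≈ 0.5411

P(red|Bag 1) = 0.5625; P(red|Bag 2) = 0.4; P(red|Bag 3) = 0.3636.
Prior × likelihood for each source: 0.08·0.5625=0.04500, 0.54·0.4=0.2160, 0.38·0.3636=0.1382. Summing gives P(red) = 0.39918.
P(Bag 2 | red) = 0.2160 / 0.39918 = 0.5411.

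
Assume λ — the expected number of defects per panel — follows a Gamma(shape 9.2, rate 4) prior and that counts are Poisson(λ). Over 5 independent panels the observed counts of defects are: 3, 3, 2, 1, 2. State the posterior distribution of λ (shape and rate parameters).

Posterior: Gamma(shape=20.2, rate=9)

Total count ∑xᵢ = 11 over n = 5 panels.
Gamma is conjugate to the Poisson likelihood: posterior is Gamma(shape = 9.2+11 = 20.2, rate = 4+5 = 9).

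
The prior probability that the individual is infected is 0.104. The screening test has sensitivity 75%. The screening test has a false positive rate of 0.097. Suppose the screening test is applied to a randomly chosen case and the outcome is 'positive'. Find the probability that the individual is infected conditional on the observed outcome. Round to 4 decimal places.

P(H | E) ≈ 0.4730

Let H be the event that the individual is infected. P(H) = 0.104, so P(¬H) = 0.896. With E the 'positive' result, P(E|H) = 0.75 and P(E|¬H) = 0.097.
P(E) = 0.75·0.104 + 0.097·0.896 = 0.078000 + 0.086912 = 0.16491.
By Bayes' theorem, P(H|E) = 0.078000 / 0.16491 = 0.4730.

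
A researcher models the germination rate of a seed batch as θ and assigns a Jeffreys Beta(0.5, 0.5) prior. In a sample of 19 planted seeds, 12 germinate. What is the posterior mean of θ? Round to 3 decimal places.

Observing 12 successes and 7 failures updates Beta(0.5, 0.5) by adding the success and failure counts to the two shape parameters: α = 0.5+12 = 12.5, β = 0.5+7 = 7.5.
Posterior mean = α/(α+β) = 12.5/20 = 0.625.

Posterior mean ≈ 0.625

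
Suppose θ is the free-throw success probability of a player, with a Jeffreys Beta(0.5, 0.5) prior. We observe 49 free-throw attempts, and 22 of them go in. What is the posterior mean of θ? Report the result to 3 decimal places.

The binomial likelihood is conjugate to the Beta prior: with 22 successes and 27 failures, the posterior is Beta(0.5+22, 0.5+27) = Beta(22.5, 27.5).
Posterior mean = α/(α+β) = 22.5/50 = 0.450.

Posterior mean ≈ 0.450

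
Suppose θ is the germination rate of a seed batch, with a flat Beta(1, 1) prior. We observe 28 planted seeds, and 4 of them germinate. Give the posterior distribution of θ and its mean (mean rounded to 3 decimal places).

Posterior: Beta(5, 25); mean ≈ 0.167

The binomial likelihood is conjugate to the Beta prior: with 4 successes and 24 failures, the posterior is Beta(1+4, 1+24) = Beta(5, 25).
Posterior mean = α/(α+β) = 5/30 = 0.167.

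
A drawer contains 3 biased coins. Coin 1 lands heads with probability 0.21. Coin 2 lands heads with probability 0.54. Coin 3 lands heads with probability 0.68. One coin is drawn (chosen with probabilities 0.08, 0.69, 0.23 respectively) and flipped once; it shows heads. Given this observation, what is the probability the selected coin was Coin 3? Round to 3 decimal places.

Tabulate prior·likelihood by source: [1] prior 0.08, lik 0.21, product 0.01680; [2] prior 0.69, lik 0.54, product 0.3726; [3] prior 0.23, lik 0.68, product 0.1564.
Normalizing constant = 0.54580; the posterior for Coin 3 is its product over the sum, 0.1564/0.54580 = 0.287.

Posterior probability ≈ 0.287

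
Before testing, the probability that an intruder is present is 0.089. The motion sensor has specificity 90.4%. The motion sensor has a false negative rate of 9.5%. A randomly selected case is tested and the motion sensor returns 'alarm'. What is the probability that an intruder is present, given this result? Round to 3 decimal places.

Write H for 'an intruder is present'. Prior odds H:¬H = 0.089/0.911 = 0.097695. For the 'alarm' outcome, the likelihood ratio is 0.905/0.096 = 9.4271.
Posterior odds = 0.097695 × 9.4271 = 0.92098, so P(H|E) = 0.92098/(1+0.92098) = 0.479.

P(H | E) ≈ 0.479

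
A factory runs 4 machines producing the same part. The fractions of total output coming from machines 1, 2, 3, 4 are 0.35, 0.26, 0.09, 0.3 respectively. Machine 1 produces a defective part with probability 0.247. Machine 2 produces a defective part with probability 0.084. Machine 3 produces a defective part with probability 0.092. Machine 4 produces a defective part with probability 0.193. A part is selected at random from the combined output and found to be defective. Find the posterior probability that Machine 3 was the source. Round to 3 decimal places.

Tabulate prior·likelihood by source: [1] prior 0.35, lik 0.247, product 0.08645; [2] prior 0.26, lik 0.084, product 0.02184; [3] prior 0.09, lik 0.092, product 0.008280; [4] prior 0.3, lik 0.193, product 0.05790.
Normalizing constant = 0.17447; the posterior for Machine 3 is its product over the sum, 0.008280/0.17447 = 0.047.

Posterior probability ≈ 0.047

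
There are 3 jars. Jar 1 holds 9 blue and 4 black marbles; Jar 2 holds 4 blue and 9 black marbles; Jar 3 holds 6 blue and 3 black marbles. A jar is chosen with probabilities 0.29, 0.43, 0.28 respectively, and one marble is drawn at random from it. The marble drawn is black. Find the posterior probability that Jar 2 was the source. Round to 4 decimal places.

P(black|Jar 1) = 0.3077; P(black|Jar 2) = 0.6923; P(black|Jar 3) = 0.3333.
Prior × likelihood for each source: 0.29·0.3077=0.08923, 0.43·0.6923=0.2977, 0.28·0.3333=0.09333. Summing gives P(black) = 0.48026.
P(Jar 2 | black) = 0.2977 / 0.48026 = 0.6199.

Posterior probability ≈ 0.6199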